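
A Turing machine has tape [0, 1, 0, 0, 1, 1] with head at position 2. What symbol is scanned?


Tape: [0, 1, 0, 0, 1, 1]
Positions: 0 1 2 3 4 5
Values:    0 1 0 0 1 1
Head at position 2
tape[2] = 0

0


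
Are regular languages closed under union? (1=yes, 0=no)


Regular languages are closed under:
- Union (DFA product construction)
- Intersection (DFA product construction)
- Complement (swap accept/reject states)
- Concatenation (NFA construction)
- Kleene star (NFA construction)
union is in this list
Therefore: closed

1


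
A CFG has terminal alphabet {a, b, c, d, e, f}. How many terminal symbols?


Terminal symbols: a, b, c, d, e, f
Counting each: a (#1), b (#2), c (#3), d (#4), e (#5), f (#6)
Total = 6

6


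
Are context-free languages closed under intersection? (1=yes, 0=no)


CFL closure properties:
  Closed under: union, concatenation, Kleene star
  NOT closed under: intersection, complement
Operation 'intersection' is in not-closed list -> No (not closed)

0


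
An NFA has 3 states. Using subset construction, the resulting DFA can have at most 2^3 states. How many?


NFA has 3 states
Subset construction: each DFA state = subset of NFA states
Maximum subsets = 2^3
2^3 = 8

8


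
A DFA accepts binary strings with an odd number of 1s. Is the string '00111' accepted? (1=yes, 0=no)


DFA has 2 states: q_even (start, accept=no) and q_odd
Processing string '00111' character by character:
  Position 0: read '0', 1-count=0 -> q_even (no change)
  Position 1: read '0', 1-count=0 -> q_even (no change)
  Position 2: read '1', 1-count=1 -> q_odd
  Position 3: read '1', 1-count=2 -> q_even
  Position 4: read '1', 1-count=3 -> q_odd
Final state: q_odd, total 1s = 3 (odd); the DFA requires an odd count -> accept

1


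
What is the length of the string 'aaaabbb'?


String: 'aaaabbb'
Counting characters:
  'a' appears 4 time(s)
  'b' appears 3 time(s)
Total length = 4 + 3 = 7

7


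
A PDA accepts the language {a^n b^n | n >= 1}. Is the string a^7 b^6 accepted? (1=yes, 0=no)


Language requires equal numbers of a's and b's
PDA pushes for each 'a', pops for each 'b'
Number of a's = 7
Number of b's = 6
7 != 6 -> Reject

0


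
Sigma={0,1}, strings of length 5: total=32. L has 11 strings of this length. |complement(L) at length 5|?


Alphabet: {0,1}
String length: 5
Total strings of length 5 = 2^5 = 32
Strings in L = 11
Complement = total - |L|
= 32 - 11
= 21

21


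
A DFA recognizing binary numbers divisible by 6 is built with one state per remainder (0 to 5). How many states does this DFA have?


Divisibility by 6 is tracked via the remainder mod 6: 0, 1, ..., 5
The construction assigns one state to each remainder
Number of remainders = 6

6


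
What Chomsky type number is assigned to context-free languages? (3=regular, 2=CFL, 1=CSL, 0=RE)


Chomsky hierarchy levels:
  Type 3: Regular (DFA/NFA/regex)
  Type 2: Context-free (PDA)
  Type 1: Context-sensitive
  Type 0: Recursively enumerable (TM)
'context-free' corresponds to Type 2

2


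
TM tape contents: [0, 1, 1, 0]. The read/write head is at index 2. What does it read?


Tape: [0, 1, 1, 0]
Positions: 0 1 2 3
Values:    0 1 1 0
Head at position 2
tape[2] = 1

1


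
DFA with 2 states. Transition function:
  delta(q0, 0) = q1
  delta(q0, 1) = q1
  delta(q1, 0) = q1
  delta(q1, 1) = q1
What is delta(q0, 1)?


Looking up transition function:
delta(q0, 1) in the table
Row: q0, Column: 1
Result: q1

q1


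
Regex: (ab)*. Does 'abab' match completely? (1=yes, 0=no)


Pattern: (ab)*
String: 'abab'
Pattern requires: zero or more repetitions of 'ab'
Pairs: ['ab', 'ab']
All pairs are 'ab'? Yes
Result: 1

1


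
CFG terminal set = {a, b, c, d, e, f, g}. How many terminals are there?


Terminal symbols: a, b, c, d, e, f, g
Counting each: a (#1), b (#2), c (#3), d (#4), e (#5), f (#6), g (#7)
Total = 7

7


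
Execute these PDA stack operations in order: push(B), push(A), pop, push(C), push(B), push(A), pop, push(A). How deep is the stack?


Tracing stack operations:
  push(B) -> stack = [B], depth=1
  push(A) -> stack = [B,A], depth=2
  pop -> removed A, stack = [B], depth=1
  push(C) -> stack = [B,C], depth=2
  push(B) -> stack = [B,C,B], depth=3
  push(A) -> stack = [B,C,B,A], depth=4
  pop -> removed A, stack = [B,C,B], depth=3
  push(A) -> stack = [B,C,B,A], depth=4
Final depth = 4

4


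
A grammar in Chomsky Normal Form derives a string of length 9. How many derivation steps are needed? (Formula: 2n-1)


Chomsky Normal Form derivation:
String length n = 9
Each step either:
  - Splits a nonterminal into two (n-1 such steps)
  - Converts a nonterminal to terminal (n such steps)
Total = (n-1) + n = 2n - 1
= 2(9) - 1
= 18 - 1
= 17

17


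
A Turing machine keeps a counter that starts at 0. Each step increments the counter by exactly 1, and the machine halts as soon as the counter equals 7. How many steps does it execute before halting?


Counter starts at 0. Counting sequence:
  Step 1: counter = 1
  Step 2: counter = 2
  Step 3: counter = 3
  Step 4: counter = 4
  Step 5: counter = 5
  Step 6: counter = 6
  Step 7: counter = 7
Counter reached 7 -> halt
Total steps = 7

7


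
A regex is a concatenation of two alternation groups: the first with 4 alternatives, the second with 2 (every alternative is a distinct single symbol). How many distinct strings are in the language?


First group: 4 alternatives
Second group: 2 alternatives
Concatenation: each choice from group 1 pairs with each from group 2
Total = 4 x 2 = 8

8


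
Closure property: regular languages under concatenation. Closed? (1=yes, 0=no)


Regular languages are closed under:
- Union (DFA product construction)
- Intersection (DFA product construction)
- Complement (swap accept/reject states)
- Concatenation (NFA construction)
- Kleene star (NFA construction)
concatenation is in this list
Therefore: closed

1


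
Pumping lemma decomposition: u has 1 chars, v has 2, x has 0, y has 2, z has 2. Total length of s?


|s| = |u| + |v| + |x| + |y| + |z|
= 1 + 2 + 0 + 2 + 2
= 3 + 0 + 4
= 3 + 4
= 7

7


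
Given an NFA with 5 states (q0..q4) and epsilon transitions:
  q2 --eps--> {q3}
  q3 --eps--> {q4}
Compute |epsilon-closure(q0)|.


Starting from q0
Initialize closure = {q0}
q0 has no outgoing epsilon transitions -> nothing to add
Final closure: {q0}
Size = 1

1


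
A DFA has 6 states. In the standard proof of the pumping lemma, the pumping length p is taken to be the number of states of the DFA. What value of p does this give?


Pumping lemma for regular languages (standard proof):
Take p = |Q|, the number of DFA states.
Any string of length >= |Q| passes through |Q|+1 states while reading its first |Q| symbols,
so by pigeonhole some state repeats, giving the loop that can be pumped.
Here |Q| = 6
Therefore the proof uses p = 6

6


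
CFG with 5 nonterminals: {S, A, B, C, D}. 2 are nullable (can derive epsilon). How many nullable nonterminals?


Nonterminals: {S, A, B, C, D}
A nonterminal is nullable if it can derive epsilon
Counting nullable nonterminals: 2
Total nullable = 2

2


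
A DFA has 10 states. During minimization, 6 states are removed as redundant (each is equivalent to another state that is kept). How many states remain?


Original DFA: 10 states
Redundant states removed: 6
Minimized states = original - removed
= 10 - 6
= 4

4


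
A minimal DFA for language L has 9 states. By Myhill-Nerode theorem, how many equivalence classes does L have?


Myhill-Nerode theorem:
Number of equivalence classes = number of states in minimal DFA
Minimal DFA states = 9
Therefore equivalence classes = 9

9


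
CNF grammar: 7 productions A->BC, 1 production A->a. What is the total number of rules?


CNF allows two rule forms:
  A -> BC (binary): 7 rules
  A -> a (terminal): 1 rule
Total = 7 + 1 = 8

8


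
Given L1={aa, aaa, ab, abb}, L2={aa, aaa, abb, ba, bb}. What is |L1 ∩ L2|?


L1 = {aa, aaa, ab, abb}
L2 = {aa, aaa, abb, ba, bb}
Checking each string in L1 against L2:
  'aa': in L2? Yes
  'aaa': in L2? Yes
  'ab': in L2? No
  'abb': in L2? Yes
Intersection = {aa, aaa, abb}
|L1 ∩ L2| = 3

3


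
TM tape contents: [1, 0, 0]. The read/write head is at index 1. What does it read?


Tape: [1, 0, 0]
Positions: 0 1 2
Values:    1 0 0
Head at position 1
tape[1] = 0

0


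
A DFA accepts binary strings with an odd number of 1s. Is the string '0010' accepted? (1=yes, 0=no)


DFA has 2 states: q_even (start, accept=no) and q_odd
Processing string '0010' character by character:
  Position 0: read '0', 1-count=0 -> q_even (no change)
  Position 1: read '0', 1-count=0 -> q_even (no change)
  Position 2: read '1', 1-count=1 -> q_odd
  Position 3: read '0', 1-count=1 -> q_odd (no change)
Final state: q_odd, total 1s = 1 (odd); the DFA requires an odd count -> accept

1


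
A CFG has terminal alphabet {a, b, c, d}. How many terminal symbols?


Terminal symbols: a, b, c, d
Counting each: a (#1), b (#2), c (#3), d (#4)
Total = 4

4


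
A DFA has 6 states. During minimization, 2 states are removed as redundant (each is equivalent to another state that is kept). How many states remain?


Original DFA: 6 states
Redundant states removed: 2
Minimized states = original - removed
= 6 - 2
= 4

4


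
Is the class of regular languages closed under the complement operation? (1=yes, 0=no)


Regular languages are closed under:
- Union (DFA product construction)
- Intersection (DFA product construction)
- Complement (swap accept/reject states)
- Concatenation (NFA construction)
- Kleene star (NFA construction)
complement is in this list
Therefore: closed

1


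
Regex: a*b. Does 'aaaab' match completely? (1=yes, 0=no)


Pattern: a*b
String: 'aaaab'
Pattern requires: zero or more 'a's followed by exactly one 'b'
Found 4 leading 'a's
Remaining: 'b'
Remaining is exactly 'b' -> match
Result: 1

1


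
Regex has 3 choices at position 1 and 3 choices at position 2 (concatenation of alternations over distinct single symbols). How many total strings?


First group: 3 alternatives
Second group: 3 alternatives
Concatenation: each choice from group 1 pairs with each from group 2
Total = 3 x 3 = 9

9


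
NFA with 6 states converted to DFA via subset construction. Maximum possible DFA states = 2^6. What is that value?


NFA has 6 states
Subset construction: each DFA state = subset of NFA states
Maximum subsets = 2^6
2^6 = 64

64


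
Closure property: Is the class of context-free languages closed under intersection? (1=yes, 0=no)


CFL closure properties:
  Closed under: union, concatenation, Kleene star
  NOT closed under: intersection, complement
Operation 'intersection' is in not-closed list -> No (not closed)

0


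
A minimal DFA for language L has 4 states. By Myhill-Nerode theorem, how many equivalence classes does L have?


Myhill-Nerode theorem:
Number of equivalence classes = number of states in minimal DFA
Minimal DFA states = 4
Therefore equivalence classes = 4

4


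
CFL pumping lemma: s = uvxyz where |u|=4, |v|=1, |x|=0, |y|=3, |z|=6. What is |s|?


|s| = |u| + |v| + |x| + |y| + |z|
= 4 + 1 + 0 + 3 + 6
= 5 + 0 + 9
= 5 + 9
= 14

14


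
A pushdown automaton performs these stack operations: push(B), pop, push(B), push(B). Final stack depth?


Tracing stack operations:
  push(B) -> stack = [B], depth=1
  pop -> removed B, stack = [], depth=0
  push(B) -> stack = [B], depth=1
  push(B) -> stack = [B,B], depth=2
Final depth = 2

2


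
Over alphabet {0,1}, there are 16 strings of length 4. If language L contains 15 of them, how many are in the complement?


Alphabet: {0,1}
String length: 4
Total strings of length 4 = 2^4 = 16
Strings in L = 15
Complement = total - |L|
= 16 - 15
= 1

1


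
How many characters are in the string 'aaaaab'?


String: 'aaaaab'
Counting characters:
  'a' appears 5 time(s)
  'b' appears 1 time(s)
Total length = 5 + 1 = 6

6


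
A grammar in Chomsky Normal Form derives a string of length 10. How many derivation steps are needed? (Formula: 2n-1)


Chomsky Normal Form derivation:
String length n = 10
Each step either:
  - Splits a nonterminal into two (n-1 such steps)
  - Converts a nonterminal to terminal (n such steps)
Total = (n-1) + n = 2n - 1
= 2(10) - 1
= 20 - 1
= 19

19


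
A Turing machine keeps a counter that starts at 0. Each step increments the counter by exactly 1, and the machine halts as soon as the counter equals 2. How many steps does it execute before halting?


Counter starts at 0. Counting sequence:
  Step 1: counter = 1
  Step 2: counter = 2
Counter reached 2 -> halt
Total steps = 2

2


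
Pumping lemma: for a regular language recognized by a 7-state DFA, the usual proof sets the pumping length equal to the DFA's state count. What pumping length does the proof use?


Pumping lemma for regular languages (standard proof):
Take p = |Q|, the number of DFA states.
Any string of length >= |Q| passes through |Q|+1 states while reading its first |Q| symbols,
so by pigeonhole some state repeats, giving the loop that can be pumped.
Here |Q| = 7
Therefore the proof uses p = 7

7


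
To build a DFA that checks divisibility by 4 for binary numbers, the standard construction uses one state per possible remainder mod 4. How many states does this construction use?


Divisibility by 4 is tracked via the remainder mod 4: 0, 1, ..., 3
The construction assigns one state to each remainder
Number of remainders = 4

4


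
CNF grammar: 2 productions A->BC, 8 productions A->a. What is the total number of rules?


CNF allows two rule forms:
  A -> BC (binary): 2 rules
  A -> a (terminal): 8 rules
Total = 2 + 8 = 10

10


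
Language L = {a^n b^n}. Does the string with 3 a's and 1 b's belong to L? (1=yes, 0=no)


Language requires equal numbers of a's and b's
PDA pushes for each 'a', pops for each 'b'
Number of a's = 3
Number of b's = 1
3 != 1 -> Reject

0


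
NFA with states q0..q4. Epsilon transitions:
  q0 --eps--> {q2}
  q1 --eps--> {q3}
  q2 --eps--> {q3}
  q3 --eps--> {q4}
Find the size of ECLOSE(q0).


Starting from q0
Initialize closure = {q0}
Follow epsilon from q0 -> add q2
Follow epsilon from q2 -> add q3
Follow epsilon from q3 -> add q4
Final closure: {q0, q2, q3, q4}
Size = 4

4


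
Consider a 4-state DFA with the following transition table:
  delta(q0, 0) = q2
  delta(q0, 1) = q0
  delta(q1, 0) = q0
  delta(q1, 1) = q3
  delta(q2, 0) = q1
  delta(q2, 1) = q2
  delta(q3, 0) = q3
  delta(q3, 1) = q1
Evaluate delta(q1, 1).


Looking up transition function:
delta(q1, 1) in the table
Row: q1, Column: 1
Result: q3

q3


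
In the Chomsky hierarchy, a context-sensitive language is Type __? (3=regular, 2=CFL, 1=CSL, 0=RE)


Chomsky hierarchy levels:
  Type 3: Regular (DFA/NFA/regex)
  Type 2: Context-free (PDA)
  Type 1: Context-sensitive
  Type 0: Recursively enumerable (TM)
'context-sensitive' corresponds to Type 1

1


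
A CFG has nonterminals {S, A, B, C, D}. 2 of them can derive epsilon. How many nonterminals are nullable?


Nonterminals: {S, A, B, C, D}
A nonterminal is nullable if it can derive epsilon
Counting nullable nonterminals: 2
Total nullable = 2

2


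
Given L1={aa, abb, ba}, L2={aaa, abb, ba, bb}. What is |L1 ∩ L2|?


L1 = {aa, abb, ba}
L2 = {aaa, abb, ba, bb}
Checking each string in L1 against L2:
  'aa': in L2? No
  'abb': in L2? Yes
  'ba': in L2? Yes
Intersection = {abb, ba}
|L1 ∩ L2| = 2

2


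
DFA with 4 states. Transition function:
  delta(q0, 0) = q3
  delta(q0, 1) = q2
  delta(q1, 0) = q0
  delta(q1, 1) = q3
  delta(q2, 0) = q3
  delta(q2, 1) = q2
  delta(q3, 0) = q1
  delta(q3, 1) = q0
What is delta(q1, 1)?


Looking up transition function:
delta(q1, 1) in the table
Row: q1, Column: 1
Result: q3

q3


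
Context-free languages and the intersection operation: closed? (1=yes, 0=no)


CFL closure properties:
  Closed under: union, concatenation, Kleene star
  NOT closed under: intersection, complement
Operation 'intersection' is in not-closed list -> No (not closed)

0


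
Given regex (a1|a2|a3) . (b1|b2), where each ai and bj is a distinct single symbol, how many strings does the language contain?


First group: 3 alternatives
Second group: 2 alternatives
Concatenation: each choice from group 1 pairs with each from group 2
Total = 3 x 2 = 6

6


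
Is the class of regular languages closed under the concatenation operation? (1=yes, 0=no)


Regular languages are closed under:
- Union (DFA product construction)
- Intersection (DFA product construction)
- Complement (swap accept/reject states)
- Concatenation (NFA construction)
- Kleene star (NFA construction)
concatenation is in this list
Therefore: closed

1


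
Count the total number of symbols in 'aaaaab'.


String: 'aaaaab'
Counting characters:
  'a' appears 5 time(s)
  'b' appears 1 time(s)
Total length = 5 + 1 = 6

6


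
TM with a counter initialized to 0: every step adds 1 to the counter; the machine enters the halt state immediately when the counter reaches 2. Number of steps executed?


Counter starts at 0. Counting sequence:
  Step 1: counter = 1
  Step 2: counter = 2
Counter reached 2 -> halt
Total steps = 2

2


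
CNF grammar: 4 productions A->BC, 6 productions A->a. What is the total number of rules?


CNF allows two rule forms:
  A -> BC (binary): 4 rules
  A -> a (terminal): 6 rules
Total = 4 + 6 = 10

10


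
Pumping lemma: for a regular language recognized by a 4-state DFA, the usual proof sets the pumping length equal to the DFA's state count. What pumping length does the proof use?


Pumping lemma for regular languages (standard proof):
Take p = |Q|, the number of DFA states.
Any string of length >= |Q| passes through |Q|+1 states while reading its first |Q| symbols,
so by pigeonhole some state repeats, giving the loop that can be pumped.
Here |Q| = 4
Therefore the proof uses p = 4

4


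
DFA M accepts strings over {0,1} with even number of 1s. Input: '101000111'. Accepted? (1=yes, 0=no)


DFA has 2 states: q_even (start, accept=yes) and q_odd
Processing string '101000111' character by character:
  Position 0: read '1', 1-count=1 -> q_odd
  Position 1: read '0', 1-count=1 -> q_odd (no change)
  Position 2: read '1', 1-count=2 -> q_even
  Position 3: read '0', 1-count=2 -> q_even (no change)
  Position 4: read '0', 1-count=2 -> q_even (no change)
  Position 5: read '0', 1-count=2 -> q_even (no change)
  Position 6: read '1', 1-count=3 -> q_odd
  Position 7: read '1', 1-count=4 -> q_even
  Position 8: read '1', 1-count=5 -> q_odd
Final state: q_odd, total 1s = 5 (odd); the DFA requires an even count -> reject

0


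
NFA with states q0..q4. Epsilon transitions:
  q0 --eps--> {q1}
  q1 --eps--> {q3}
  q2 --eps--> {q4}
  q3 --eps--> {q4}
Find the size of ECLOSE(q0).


Starting from q0
Initialize closure = {q0}
Follow epsilon from q0 -> add q1
Follow epsilon from q1 -> add q3
Follow epsilon from q3 -> add q4
Final closure: {q0, q1, q3, q4}
Size = 4

4


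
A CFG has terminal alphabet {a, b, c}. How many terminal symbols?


Terminal symbols: a, b, c
Counting each: a (#1), b (#2), c (#3)
Total = 3

3


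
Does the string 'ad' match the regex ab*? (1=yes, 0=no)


Pattern: ab*
String: 'ad'
Pattern requires: exactly one 'a' followed by zero or more 'b's
First char is 'a' -> OK
Rest 'd': all b's? No
Result: 0

0


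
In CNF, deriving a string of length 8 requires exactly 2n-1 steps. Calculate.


Chomsky Normal Form derivation:
String length n = 8
Each step either:
  - Splits a nonterminal into two (n-1 such steps)
  - Converts a nonterminal to terminal (n such steps)
Total = (n-1) + n = 2n - 1
= 2(8) - 1
= 16 - 1
= 15

15


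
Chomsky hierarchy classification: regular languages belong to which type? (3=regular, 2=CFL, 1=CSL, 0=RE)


Chomsky hierarchy levels:
  Type 3: Regular (DFA/NFA/regex)
  Type 2: Context-free (PDA)
  Type 1: Context-sensitive
  Type 0: Recursively enumerable (TM)
'regular' corresponds to Type 3

3


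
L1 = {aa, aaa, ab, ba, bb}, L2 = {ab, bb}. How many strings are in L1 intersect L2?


L1 = {aa, aaa, ab, ba, bb}
L2 = {ab, bb}
Checking each string in L1 against L2:
  'aa': in L2? No
  'aaa': in L2? No
  'ab': in L2? Yes
  'ba': in L2? No
  'bb': in L2? Yes
Intersection = {ab, bb}
|L1 ∩ L2| = 2

2


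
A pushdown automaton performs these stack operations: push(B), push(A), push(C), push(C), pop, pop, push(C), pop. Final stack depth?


Tracing stack operations:
  push(B) -> stack = [B], depth=1
  push(A) -> stack = [B,A], depth=2
  push(C) -> stack = [B,A,C], depth=3
  push(C) -> stack = [B,A,C,C], depth=4
  pop -> removed C, stack = [B,A,C], depth=3
  pop -> removed C, stack = [B,A], depth=2
  push(C) -> stack = [B,A,C], depth=3
  pop -> removed C, stack = [B,A], depth=2
Final depth = 2

2


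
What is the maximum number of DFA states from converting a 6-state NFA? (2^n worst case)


NFA has 6 states
Subset construction: each DFA state = subset of NFA states
Maximum subsets = 2^6
2^6 = 64

64


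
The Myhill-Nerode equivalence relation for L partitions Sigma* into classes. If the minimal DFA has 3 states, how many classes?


Myhill-Nerode theorem:
Number of equivalence classes = number of states in minimal DFA
Minimal DFA states = 3
Therefore equivalence classes = 3

3


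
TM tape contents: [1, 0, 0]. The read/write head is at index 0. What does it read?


Tape: [1, 0, 0]
Positions: 0 1 2
Values:    1 0 0
Head at position 0
tape[0] = 1

1


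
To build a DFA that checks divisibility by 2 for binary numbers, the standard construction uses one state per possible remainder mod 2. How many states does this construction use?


Divisibility by 2 is tracked via the remainder mod 2: 0, 1, ..., 1
The construction assigns one state to each remainder
Number of remainders = 2

2


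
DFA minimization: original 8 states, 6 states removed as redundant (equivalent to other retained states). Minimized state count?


Original DFA: 8 states
Redundant states removed: 6
Minimized states = original - removed
= 8 - 6
= 2

2


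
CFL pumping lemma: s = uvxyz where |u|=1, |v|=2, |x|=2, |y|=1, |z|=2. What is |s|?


|s| = |u| + |v| + |x| + |y| + |z|
= 1 + 2 + 2 + 1 + 2
= 3 + 2 + 3
= 5 + 3
= 8

8


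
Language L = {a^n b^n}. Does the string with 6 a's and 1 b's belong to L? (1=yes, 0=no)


Language requires equal numbers of a's and b's
PDA pushes for each 'a', pops for each 'b'
Number of a's = 6
Number of b's = 1
6 != 1 -> Reject

0


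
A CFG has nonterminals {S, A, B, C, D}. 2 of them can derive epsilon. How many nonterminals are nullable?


Nonterminals: {S, A, B, C, D}
A nonterminal is nullable if it can derive epsilon
Counting nullable nonterminals: 2
Total nullable = 2

2


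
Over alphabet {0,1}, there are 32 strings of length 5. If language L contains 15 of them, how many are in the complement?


Alphabet: {0,1}
String length: 5
Total strings of length 5 = 2^5 = 32
Strings in L = 15
Complement = total - |L|
= 32 - 15
= 17

17


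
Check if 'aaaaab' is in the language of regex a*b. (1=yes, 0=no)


Pattern: a*b
String: 'aaaaab'
Pattern requires: zero or more 'a's followed by exactly one 'b'
Found 5 leading 'a's
Remaining: 'b'
Remaining is exactly 'b' -> match
Result: 1

1


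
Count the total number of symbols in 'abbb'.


String: 'abbb'
Counting characters:
  'a' appears 1 time(s)
  'b' appears 3 time(s)
Total length = 1 + 3 = 4

4


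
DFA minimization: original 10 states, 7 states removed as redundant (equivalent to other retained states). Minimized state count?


Original DFA: 10 states
Redundant states removed: 7
Minimized states = original - removed
= 10 - 7
= 3

3


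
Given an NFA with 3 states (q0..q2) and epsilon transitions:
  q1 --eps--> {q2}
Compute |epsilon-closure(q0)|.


Starting from q0
Initialize closure = {q0}
q0 has no outgoing epsilon transitions -> nothing to add
Final closure: {q0}
Size = 1

1


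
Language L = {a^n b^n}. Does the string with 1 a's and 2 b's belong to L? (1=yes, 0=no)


Language requires equal numbers of a's and b's
PDA pushes for each 'a', pops for each 'b'
Number of a's = 1
Number of b's = 2
1 != 2 -> Reject

0


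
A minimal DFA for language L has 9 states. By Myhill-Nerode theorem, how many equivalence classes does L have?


Myhill-Nerode theorem:
Number of equivalence classes = number of states in minimal DFA
Minimal DFA states = 9
Therefore equivalence classes = 9

9


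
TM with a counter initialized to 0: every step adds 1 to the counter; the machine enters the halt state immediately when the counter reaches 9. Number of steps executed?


Counter starts at 0. Counting sequence:
  Step 1: counter = 1
  Step 2: counter = 2
  Step 3: counter = 3
  Step 4: counter = 4
  Step 5: counter = 5
  Step 6: counter = 6
  ...
  Step 9: counter = 9
Counter reached 9 -> halt
Total steps = 9

9


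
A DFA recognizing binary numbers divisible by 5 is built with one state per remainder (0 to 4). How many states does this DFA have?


Divisibility by 5 is tracked via the remainder mod 5: 0, 1, ..., 4
The construction assigns one state to each remainder
Number of remainders = 5

5


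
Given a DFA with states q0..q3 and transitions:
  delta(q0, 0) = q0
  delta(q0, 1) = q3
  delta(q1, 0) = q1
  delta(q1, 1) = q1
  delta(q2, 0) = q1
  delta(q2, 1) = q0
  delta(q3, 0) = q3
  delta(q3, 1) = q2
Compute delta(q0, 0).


Looking up transition function:
delta(q0, 0) in the table
Row: q0, Column: 0
Result: q0

q0


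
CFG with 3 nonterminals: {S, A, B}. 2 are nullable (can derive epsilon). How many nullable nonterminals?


Nonterminals: {S, A, B}
A nonterminal is nullable if it can derive epsilon
Counting nullable nonterminals: 2
Total nullable = 2

2


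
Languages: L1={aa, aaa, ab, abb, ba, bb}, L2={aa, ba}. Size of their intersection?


L1 = {aa, aaa, ab, abb, ba, bb}
L2 = {aa, ba}
Checking each string in L1 against L2:
  'aa': in L2? Yes
  'aaa': in L2? No
  'ab': in L2? No
  'abb': in L2? No
  'ba': in L2? Yes
  'bb': in L2? No
Intersection = {aa, ba}
|L1 ∩ L2| = 2

2


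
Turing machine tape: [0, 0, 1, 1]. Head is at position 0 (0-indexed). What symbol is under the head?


Tape: [0, 0, 1, 1]
Positions: 0 1 2 3
Values:    0 0 1 1
Head at position 0
tape[0] = 0

0


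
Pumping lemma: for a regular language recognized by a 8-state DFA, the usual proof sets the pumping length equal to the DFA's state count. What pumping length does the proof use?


Pumping lemma for regular languages (standard proof):
Take p = |Q|, the number of DFA states.
Any string of length >= |Q| passes through |Q|+1 states while reading its first |Q| symbols,
so by pigeonhole some state repeats, giving the loop that can be pumped.
Here |Q| = 8
Therefore the proof uses p = 8

8


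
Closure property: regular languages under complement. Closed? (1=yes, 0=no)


Regular languages are closed under:
- Union (DFA product construction)
- Intersection (DFA product construction)
- Complement (swap accept/reject states)
- Concatenation (NFA construction)
- Kleene star (NFA construction)
complement is in this list
Therefore: closed

1


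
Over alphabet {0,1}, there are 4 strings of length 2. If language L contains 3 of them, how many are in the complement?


Alphabet: {0,1}
String length: 2
Total strings of length 2 = 2^2 = 4
Strings in L = 3
Complement = total - |L|
= 4 - 3
= 1

1


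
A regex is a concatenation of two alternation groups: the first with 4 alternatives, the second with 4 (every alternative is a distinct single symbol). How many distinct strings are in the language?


First group: 4 alternatives
Second group: 4 alternatives
Concatenation: each choice from group 1 pairs with each from group 2
Total = 4 x 4 = 16

16


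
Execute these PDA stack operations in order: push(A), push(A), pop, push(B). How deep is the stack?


Tracing stack operations:
  push(A) -> stack = [A], depth=1
  push(A) -> stack = [A,A], depth=2
  pop -> removed A, stack = [A], depth=1
  push(B) -> stack = [A,B], depth=2
Final depth = 2

2


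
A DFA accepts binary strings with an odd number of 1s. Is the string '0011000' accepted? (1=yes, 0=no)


DFA has 2 states: q_even (start, accept=no) and q_odd
Processing string '0011000' character by character:
  Position 0: read '0', 1-count=0 -> q_even (no change)
  Position 1: read '0', 1-count=0 -> q_even (no change)
  Position 2: read '1', 1-count=1 -> q_odd
  Position 3: read '1', 1-count=2 -> q_even
  Position 4: read '0', 1-count=2 -> q_even (no change)
  Position 5: read '0', 1-count=2 -> q_even (no change)
  Position 6: read '0', 1-count=2 -> q_even (no change)
Final state: q_even, total 1s = 2 (even); the DFA requires an odd count -> reject

0


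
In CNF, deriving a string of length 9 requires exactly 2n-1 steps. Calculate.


Chomsky Normal Form derivation:
String length n = 9
Each step either:
  - Splits a nonterminal into two (n-1 such steps)
  - Converts a nonterminal to terminal (n such steps)
Total = (n-1) + n = 2n - 1
= 2(9) - 1
= 18 - 1
= 17

17


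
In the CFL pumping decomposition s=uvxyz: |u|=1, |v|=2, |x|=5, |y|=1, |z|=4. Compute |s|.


|s| = |u| + |v| + |x| + |y| + |z|
= 1 + 2 + 5 + 1 + 4
= 3 + 5 + 5
= 8 + 5
= 13

13


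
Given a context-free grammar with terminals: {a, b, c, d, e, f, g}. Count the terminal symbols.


Terminal symbols: a, b, c, d, e, f, g
Counting each: a (#1), b (#2), c (#3), d (#4), e (#5), f (#6), g (#7)
Total = 7

7


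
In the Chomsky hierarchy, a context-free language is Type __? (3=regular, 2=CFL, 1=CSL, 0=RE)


Chomsky hierarchy levels:
  Type 3: Regular (DFA/NFA/regex)
  Type 2: Context-free (PDA)
  Type 1: Context-sensitive
  Type 0: Recursively enumerable (TM)
'context-free' corresponds to Type 2

2


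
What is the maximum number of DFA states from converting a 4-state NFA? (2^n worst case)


NFA has 4 states
Subset construction: each DFA state = subset of NFA states
Maximum subsets = 2^4
2^4 = 16

16


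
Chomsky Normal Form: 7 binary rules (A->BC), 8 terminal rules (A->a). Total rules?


CNF allows two rule forms:
  A -> BC (binary): 7 rules
  A -> a (terminal): 8 rules
Total = 7 + 8 = 15

15


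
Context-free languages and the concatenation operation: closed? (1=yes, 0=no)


CFL closure properties:
  Closed under: union, concatenation, Kleene star
  NOT closed under: intersection, complement
Operation 'concatenation' is in closed list -> Yes (closed)

1


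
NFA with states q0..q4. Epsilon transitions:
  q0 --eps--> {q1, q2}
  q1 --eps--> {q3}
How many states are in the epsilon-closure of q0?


Starting from q0
Initialize closure = {q0}
Follow epsilon from q0 -> add q1
Follow epsilon from q0 -> add q2
Follow epsilon from q1 -> add q3
Final closure: {q0, q1, q2, q3}
Size = 4

4


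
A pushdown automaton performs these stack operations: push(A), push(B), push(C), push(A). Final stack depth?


Tracing stack operations:
  push(A) -> stack = [A], depth=1
  push(B) -> stack = [A,B], depth=2
  push(C) -> stack = [A,B,C], depth=3
  push(A) -> stack = [A,B,C,A], depth=4
Final depth = 4

4


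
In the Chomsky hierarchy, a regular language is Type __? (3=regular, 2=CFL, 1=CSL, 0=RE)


Chomsky hierarchy levels:
  Type 3: Regular (DFA/NFA/regex)
  Type 2: Context-free (PDA)
  Type 1: Context-sensitive
  Type 0: Recursively enumerable (TM)
'regular' corresponds to Type 3

3


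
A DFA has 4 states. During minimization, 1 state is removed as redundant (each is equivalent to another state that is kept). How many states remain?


Original DFA: 4 states
Redundant states removed: 1
Minimized states = original - removed
= 4 - 1
= 3

3


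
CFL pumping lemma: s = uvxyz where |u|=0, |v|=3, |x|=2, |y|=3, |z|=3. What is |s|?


|s| = |u| + |v| + |x| + |y| + |z|
= 0 + 3 + 2 + 3 + 3
= 3 + 2 + 6
= 5 + 6
= 11

11


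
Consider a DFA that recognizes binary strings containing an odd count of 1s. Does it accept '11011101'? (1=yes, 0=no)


DFA has 2 states: q_even (start, accept=no) and q_odd
Processing string '11011101' character by character:
  Position 0: read '1', 1-count=1 -> q_odd
  Position 1: read '1', 1-count=2 -> q_even
  Position 2: read '0', 1-count=2 -> q_even (no change)
  Position 3: read '1', 1-count=3 -> q_odd
  Position 4: read '1', 1-count=4 -> q_even
  Position 5: read '1', 1-count=5 -> q_odd
  Position 6: read '0', 1-count=5 -> q_odd (no change)
  Position 7: read '1', 1-count=6 -> q_even
Final state: q_even, total 1s = 6 (even); the DFA requires an odd count -> reject

0


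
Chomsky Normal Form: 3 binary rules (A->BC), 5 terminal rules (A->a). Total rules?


CNF allows two rule forms:
  A -> BC (binary): 3 rules
  A -> a (terminal): 5 rules
Total = 3 + 5 = 8

8


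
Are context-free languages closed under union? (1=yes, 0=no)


CFL closure properties:
  Closed under: union, concatenation, Kleene star
  NOT closed under: intersection, complement
Operation 'union' is in closed list -> Yes (closed)

1


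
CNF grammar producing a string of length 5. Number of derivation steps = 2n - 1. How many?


Chomsky Normal Form derivation:
String length n = 5
Each step either:
  - Splits a nonterminal into two (n-1 such steps)
  - Converts a nonterminal to terminal (n such steps)
Total = (n-1) + n = 2n - 1
= 2(5) - 1
= 10 - 1
= 9

9


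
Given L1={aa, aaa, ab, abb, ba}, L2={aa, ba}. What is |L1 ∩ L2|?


L1 = {aa, aaa, ab, abb, ba}
L2 = {aa, ba}
Checking each string in L1 against L2:
  'aa': in L2? Yes
  'aaa': in L2? No
  'ab': in L2? No
  'abb': in L2? No
  'ba': in L2? Yes
Intersection = {aa, ba}
|L1 ∩ L2| = 2

2


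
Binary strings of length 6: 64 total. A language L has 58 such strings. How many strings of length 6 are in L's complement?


Alphabet: {0,1}
String length: 6
Total strings of length 6 = 2^6 = 64
Strings in L = 58
Complement = total - |L|
= 64 - 58
= 6

6


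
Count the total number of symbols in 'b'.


String: 'b'
Counting characters:
  'b' appears 1 time(s)
Total length = 0 + 1 = 1

1


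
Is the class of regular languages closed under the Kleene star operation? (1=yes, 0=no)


Regular languages are closed under:
- Union (DFA product construction)
- Intersection (DFA product construction)
- Complement (swap accept/reject states)
- Concatenation (NFA construction)
- Kleene star (NFA construction)
Kleene star is in this list
Therefore: closed

1


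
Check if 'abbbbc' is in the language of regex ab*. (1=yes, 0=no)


Pattern: ab*
String: 'abbbbc'
Pattern requires: exactly one 'a' followed by zero or more 'b's
First char is 'a' -> OK
Rest 'bbbbc': all b's? No
Result: 0

0


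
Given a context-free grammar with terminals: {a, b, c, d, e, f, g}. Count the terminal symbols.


Terminal symbols: a, b, c, d, e, f, g
Counting each: a (#1), b (#2), c (#3), d (#4), e (#5), f (#6), g (#7)
Total = 7

7


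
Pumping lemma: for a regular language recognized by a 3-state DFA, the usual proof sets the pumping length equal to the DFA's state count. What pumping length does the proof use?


Pumping lemma for regular languages (standard proof):
Take p = |Q|, the number of DFA states.
Any string of length >= |Q| passes through |Q|+1 states while reading its first |Q| symbols,
so by pigeonhole some state repeats, giving the loop that can be pumped.
Here |Q| = 3
Therefore the proof uses p = 3

3


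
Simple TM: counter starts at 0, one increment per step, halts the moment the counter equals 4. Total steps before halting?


Counter starts at 0. Counting sequence:
  Step 1: counter = 1
  Step 2: counter = 2
  Step 3: counter = 3
  Step 4: counter = 4
Counter reached 4 -> halt
Total steps = 4

4


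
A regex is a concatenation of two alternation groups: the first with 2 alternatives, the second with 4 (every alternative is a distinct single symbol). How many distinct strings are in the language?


First group: 2 alternatives
Second group: 4 alternatives
Concatenation: each choice from group 1 pairs with each from group 2
Total = 2 x 4 = 8

8


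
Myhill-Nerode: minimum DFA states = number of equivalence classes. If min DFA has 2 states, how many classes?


Myhill-Nerode theorem:
Number of equivalence classes = number of states in minimal DFA
Minimal DFA states = 2
Therefore equivalence classes = 2

2


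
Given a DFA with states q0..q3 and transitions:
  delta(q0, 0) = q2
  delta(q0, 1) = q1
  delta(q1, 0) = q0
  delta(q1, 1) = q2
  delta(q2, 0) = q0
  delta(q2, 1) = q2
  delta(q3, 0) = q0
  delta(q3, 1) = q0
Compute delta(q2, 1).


Looking up transition function:
delta(q2, 1) in the table
Row: q2, Column: 1
Result: q2

q2


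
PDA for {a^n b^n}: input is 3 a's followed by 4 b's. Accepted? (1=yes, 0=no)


Language requires equal numbers of a's and b's
PDA pushes for each 'a', pops for each 'b'
Number of a's = 3
Number of b's = 4
3 != 4 -> Reject

0


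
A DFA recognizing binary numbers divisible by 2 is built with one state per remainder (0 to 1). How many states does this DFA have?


Divisibility by 2 is tracked via the remainder mod 2: 0, 1, ..., 1
The construction assigns one state to each remainder
Number of remainders = 2

2


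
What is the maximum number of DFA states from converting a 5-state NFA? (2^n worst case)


NFA has 5 states
Subset construction: each DFA state = subset of NFA states
Maximum subsets = 2^5
2^5 = 32

32


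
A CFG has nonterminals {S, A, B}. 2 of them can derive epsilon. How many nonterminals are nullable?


Nonterminals: {S, A, B}
A nonterminal is nullable if it can derive epsilon
Counting nullable nonterminals: 2
Total nullable = 2

2


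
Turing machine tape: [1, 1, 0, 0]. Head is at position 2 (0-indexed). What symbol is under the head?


Tape: [1, 1, 0, 0]
Positions: 0 1 2 3
Values:    1 1 0 0
Head at position 2
tape[2] = 0

0


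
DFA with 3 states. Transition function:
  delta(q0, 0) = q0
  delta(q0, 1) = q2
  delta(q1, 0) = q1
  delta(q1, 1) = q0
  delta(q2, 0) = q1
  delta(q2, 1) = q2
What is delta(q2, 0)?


Looking up transition function:
delta(q2, 0) in the table
Row: q2, Column: 0
Result: q1

q1


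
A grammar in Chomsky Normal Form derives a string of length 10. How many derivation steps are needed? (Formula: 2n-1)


Chomsky Normal Form derivation:
String length n = 10
Each step either:
  - Splits a nonterminal into two (n-1 such steps)
  - Converts a nonterminal to terminal (n such steps)
Total = (n-1) + n = 2n - 1
= 2(10) - 1
= 20 - 1
= 19

19


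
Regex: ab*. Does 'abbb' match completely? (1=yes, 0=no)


Pattern: ab*
String: 'abbb'
Pattern requires: exactly one 'a' followed by zero or more 'b's
First char is 'a' -> OK
Rest 'bbb': all b's? Yes
Result: 1

1


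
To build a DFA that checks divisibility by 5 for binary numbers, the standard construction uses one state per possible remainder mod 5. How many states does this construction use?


Divisibility by 5 is tracked via the remainder mod 5: 0, 1, ..., 4
The construction assigns one state to each remainder
Number of remainders = 5

5


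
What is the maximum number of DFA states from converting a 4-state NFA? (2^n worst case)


NFA has 4 states
Subset construction: each DFA state = subset of NFA states
Maximum subsets = 2^4
2^4 = 16

16


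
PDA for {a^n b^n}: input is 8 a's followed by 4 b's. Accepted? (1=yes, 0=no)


Language requires equal numbers of a's and b's
PDA pushes for each 'a', pops for each 'b'
Number of a's = 8
Number of b's = 4
8 != 4 -> Reject

0


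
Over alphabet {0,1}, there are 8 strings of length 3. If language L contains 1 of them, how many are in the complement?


Alphabet: {0,1}
String length: 3
Total strings of length 3 = 2^3 = 8
Strings in L = 1
Complement = total - |L|
= 8 - 1
= 7

7


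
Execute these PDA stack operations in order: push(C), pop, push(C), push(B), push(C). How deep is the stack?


Tracing stack operations:
  push(C) -> stack = [C], depth=1
  pop -> removed C, stack = [], depth=0
  push(C) -> stack = [C], depth=1
  push(B) -> stack = [C,B], depth=2
  push(C) -> stack = [C,B,C], depth=3
Final depth = 3

3
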